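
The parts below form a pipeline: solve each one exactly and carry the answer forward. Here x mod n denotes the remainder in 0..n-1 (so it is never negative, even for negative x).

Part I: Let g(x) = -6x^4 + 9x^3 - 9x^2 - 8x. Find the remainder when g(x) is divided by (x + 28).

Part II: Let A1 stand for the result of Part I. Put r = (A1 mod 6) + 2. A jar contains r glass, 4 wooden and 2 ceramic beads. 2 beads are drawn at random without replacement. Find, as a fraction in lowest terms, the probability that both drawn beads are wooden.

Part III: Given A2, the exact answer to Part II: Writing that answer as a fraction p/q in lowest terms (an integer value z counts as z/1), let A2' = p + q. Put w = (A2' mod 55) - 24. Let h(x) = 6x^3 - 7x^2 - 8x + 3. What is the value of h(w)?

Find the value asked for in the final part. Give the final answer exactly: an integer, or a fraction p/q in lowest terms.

-2342

Part I: remainder = value at the root: -6*(-28)^4 + 9*(-28)^3 - 9*(-28)^2 - 8*(-28)^1 = (-3687936) + (-197568) + (-7056) + (224) = -3892336; answer -3892336
Part II: A1 = -3892336; r = 4; total draws C(10,2) = 45; favorable C(4,2) = 6; P = 2/15; answer 2/15
Part III: A2 = 2/15; threaded value p + q = 17; w = -7; 6*(-7)^3 - 7*(-7)^2 - 8*(-7)^1 + 3 = (-2058) + (-343) + (56) + (3) = -2342; answer -2342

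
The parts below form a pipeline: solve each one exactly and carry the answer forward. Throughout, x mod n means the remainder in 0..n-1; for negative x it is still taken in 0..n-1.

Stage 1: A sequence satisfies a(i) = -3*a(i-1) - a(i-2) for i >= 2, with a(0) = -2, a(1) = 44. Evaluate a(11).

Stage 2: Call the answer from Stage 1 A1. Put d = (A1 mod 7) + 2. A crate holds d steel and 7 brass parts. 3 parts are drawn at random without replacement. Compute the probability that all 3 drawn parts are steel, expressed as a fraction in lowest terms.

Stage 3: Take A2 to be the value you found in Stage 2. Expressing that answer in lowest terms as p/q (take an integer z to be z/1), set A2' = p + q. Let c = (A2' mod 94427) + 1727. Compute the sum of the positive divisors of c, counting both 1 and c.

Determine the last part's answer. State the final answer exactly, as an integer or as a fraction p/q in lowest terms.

3744

Stage 1: a(2) = -3*(44) - 1*(-2) = -130; iterating: a(2)=-130, a(3)=346, a(4)=-908, a(5)=2378, a(6)=-6226, a(7)=16300, a(8)=-42674, a(9)=111722, a(10)=-292492, a(11)=765754; answer 765754
Stage 2: A1 = 765754; d = 5; total draws C(12,3) = 220; favorable C(5,3) = 10; P = 1/22; answer 1/22
Stage 3: A2 = 1/22; threaded value p + q = 23; c = 1750; 1750 = 2 * 5^3 * 7; sigma = (1 + 2) * (1 + 5 + 25 + 125) * (1 + 7) = 3 * 156 * 8 = 3744; answer 3744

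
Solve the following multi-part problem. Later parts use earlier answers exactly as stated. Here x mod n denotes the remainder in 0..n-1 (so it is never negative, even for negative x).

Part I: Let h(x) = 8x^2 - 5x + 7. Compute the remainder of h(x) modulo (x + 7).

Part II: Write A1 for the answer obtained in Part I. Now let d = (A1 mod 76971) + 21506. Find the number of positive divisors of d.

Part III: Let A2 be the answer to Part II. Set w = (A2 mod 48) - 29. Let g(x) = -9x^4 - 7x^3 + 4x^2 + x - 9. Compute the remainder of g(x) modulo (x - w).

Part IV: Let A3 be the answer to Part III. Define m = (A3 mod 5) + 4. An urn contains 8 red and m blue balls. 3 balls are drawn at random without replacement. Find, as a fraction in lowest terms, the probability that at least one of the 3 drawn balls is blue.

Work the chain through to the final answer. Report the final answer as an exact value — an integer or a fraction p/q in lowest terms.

11/13

Part I: remainder = value at the root: 8*(-7)^2 - 5*(-7)^1 + 7 = (392) + (35) + (7) = 434; answer 434
Part II: A1 = 434; d = 21940; 21940 = 2^2 * 5 * 1097; number of divisors = (2+1) * (1+1) * (1+1) = 12; answer 12
Part III: A2 = 12; w = -17; remainder = value at the root: -9*(-17)^4 - 7*(-17)^3 + 4*(-17)^2 + 1*(-17)^1 - 9 = (-751689) + (34391) + (1156) + (-17) + (-9) = -716168; answer -716168
Part IV: A3 = -716168; m = 6; total draws C(14,3) = 364; complement C(8,3) = 56; favorable 364 - 56 = 308; P = 11/13; answer 11/13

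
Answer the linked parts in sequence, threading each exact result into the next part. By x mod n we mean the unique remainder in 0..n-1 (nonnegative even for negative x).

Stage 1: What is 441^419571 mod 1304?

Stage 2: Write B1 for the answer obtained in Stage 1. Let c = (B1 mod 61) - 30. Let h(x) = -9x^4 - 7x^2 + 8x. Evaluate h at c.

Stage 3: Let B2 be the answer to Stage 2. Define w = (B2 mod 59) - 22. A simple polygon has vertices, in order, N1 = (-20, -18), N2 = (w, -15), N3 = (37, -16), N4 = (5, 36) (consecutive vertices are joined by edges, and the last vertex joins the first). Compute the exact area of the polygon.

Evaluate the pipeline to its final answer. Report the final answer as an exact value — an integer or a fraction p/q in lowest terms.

2945/2

Stage 1: squarings mod 1304: 441^1=441, 441^2=185, 441^4=321, 441^8=25, 441^16=625, 441^32=729, 441^64=713, 441^128=1113, 441^256=1273, 441^512=961, 441^1024=289, 441^2048=65, 441^4096=313, 441^8192=169, 441^16384=1177, 441^32768=481, 441^65536=553, 441^131072=673, 441^262144=441; 441^419571 = 441^1 * 441^2 * 441^16 * 441^32 * 441^64 * 441^128 * 441^512 * 441^1024 * 441^8192 * 441^16384 * 441^131072 * 441^262144 = 873 (mod 1304); answer 873
Stage 2: B1 = 873; c = -11; -9*(-11)^4 - 7*(-11)^2 + 8*(-11)^1 = (-131769) + (-847) + (-88) = -132704; answer -132704
Stage 3: B2 = -132704; w = 24; cross terms: (-20*-15 - 24*-18)=732, (24*-16 - 37*-15)=171, (37*36 - 5*-16)=1412, (5*-18 - -20*36)=630; twice the area = |2945| = 2945; area = 2945/2; answer 2945/2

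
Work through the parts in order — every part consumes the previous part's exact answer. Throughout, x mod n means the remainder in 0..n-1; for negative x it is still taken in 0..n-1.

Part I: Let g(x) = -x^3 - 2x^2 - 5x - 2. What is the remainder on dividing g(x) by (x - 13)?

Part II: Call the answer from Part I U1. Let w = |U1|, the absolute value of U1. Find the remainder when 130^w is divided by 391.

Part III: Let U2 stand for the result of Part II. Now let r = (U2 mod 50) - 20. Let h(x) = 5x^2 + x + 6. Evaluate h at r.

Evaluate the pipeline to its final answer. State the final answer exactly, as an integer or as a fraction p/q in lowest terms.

1792

Part I: remainder = value at the root: -1*(13)^3 - 2*(13)^2 - 5*(13)^1 - 2 = (-2197) + (-338) + (-65) + (-2) = -2602; answer -2602
Part II: U1 = -2602; w = 2602; squarings mod 391: 130^1=130, 130^2=87, 130^4=140, 130^8=50, 130^16=154, 130^32=256, 130^64=239, 130^128=35, 130^256=52, 130^512=358, 130^1024=307, 130^2048=18; 130^2602 = 130^2 * 130^8 * 130^32 * 130^512 * 130^2048 = 151 (mod 391); answer 151
Part III: U2 = 151; r = -19; 5*(-19)^2 + 1*(-19)^1 + 6 = (1805) + (-19) + (6) = 1792; answer 1792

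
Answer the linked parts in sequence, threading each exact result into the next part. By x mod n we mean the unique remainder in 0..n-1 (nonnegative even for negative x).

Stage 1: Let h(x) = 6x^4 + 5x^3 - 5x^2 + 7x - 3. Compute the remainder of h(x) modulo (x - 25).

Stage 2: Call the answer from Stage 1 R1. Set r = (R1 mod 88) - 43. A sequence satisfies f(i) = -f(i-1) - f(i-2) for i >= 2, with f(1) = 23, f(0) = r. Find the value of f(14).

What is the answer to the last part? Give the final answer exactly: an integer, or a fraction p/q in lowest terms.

Stage 1: remainder = value at the root: 6*(25)^4 + 5*(25)^3 - 5*(25)^2 + 7*(25)^1 - 3 = (2343750) + (78125) + (-3125) + (175) + (-3) = 2418922; answer 2418922
Stage 2: R1 = 2418922; r = 23; f(2) = -1*(23) - 1*(23) = -46; iterating: f(2)=-46, f(3)=23, f(4)=23, f(5)=-46, f(6)=23, f(7)=23, f(8)=-46, f(9)=23, f(10)=23, f(11)=-46, f(12)=23, f(13)=23, f(14)=-46; answer -46

-46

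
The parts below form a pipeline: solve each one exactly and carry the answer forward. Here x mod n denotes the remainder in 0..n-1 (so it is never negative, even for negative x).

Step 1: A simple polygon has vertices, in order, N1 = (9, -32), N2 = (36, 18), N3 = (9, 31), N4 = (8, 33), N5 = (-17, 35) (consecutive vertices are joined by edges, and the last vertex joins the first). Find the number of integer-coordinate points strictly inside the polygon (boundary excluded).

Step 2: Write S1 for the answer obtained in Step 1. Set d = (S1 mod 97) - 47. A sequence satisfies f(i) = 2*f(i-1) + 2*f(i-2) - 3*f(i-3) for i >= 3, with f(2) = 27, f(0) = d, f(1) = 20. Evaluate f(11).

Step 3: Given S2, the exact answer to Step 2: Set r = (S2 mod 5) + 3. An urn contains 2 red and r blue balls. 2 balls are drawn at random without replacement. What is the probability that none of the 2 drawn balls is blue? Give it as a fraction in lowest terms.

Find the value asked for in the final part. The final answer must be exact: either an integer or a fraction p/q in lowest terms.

1/36

Step 1: cross terms: (9*18 - 36*-32)=1314, (36*31 - 9*18)=954, (9*33 - 8*31)=49, (8*35 - -17*33)=841, (-17*-32 - 9*35)=229; twice the area = |3387| = 3387; area = 3387/2; boundary points = 1 + 1 + 1 + 1 + 1 = 5; strictly interior points = area - boundary/2 + 1 = 1692; answer 1692
Step 2: S1 = 1692; d = -4; f(3) = 2*(27) + 2*(20) - 3*(-4) = 106; iterating: f(3)=106, f(4)=206, f(5)=543, f(6)=1180, f(7)=2828, f(8)=6387, f(9)=14890, f(10)=34070, f(11)=78759; answer 78759
Step 3: S2 = 78759; r = 7; total draws C(9,2) = 36; favorable C(2,2) = 1; P = 1/36; answer 1/36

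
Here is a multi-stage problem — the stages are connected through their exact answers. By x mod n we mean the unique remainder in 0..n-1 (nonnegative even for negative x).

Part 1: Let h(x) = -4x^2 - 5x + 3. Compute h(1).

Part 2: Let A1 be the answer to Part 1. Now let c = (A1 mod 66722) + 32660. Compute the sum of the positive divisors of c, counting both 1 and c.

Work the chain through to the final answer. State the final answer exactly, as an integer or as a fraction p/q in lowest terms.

Part 1: -4*(1)^2 - 5*(1)^1 + 3 = (-4) + (-5) + (3) = -6; answer -6
Part 2: A1 = -6; c = 99376; 99376 = 2^4 * 6211; sigma = (1 + 2 + 4 + 8 + 16) * (1 + 6211) = 31 * 6212 = 192572; answer 192572

192572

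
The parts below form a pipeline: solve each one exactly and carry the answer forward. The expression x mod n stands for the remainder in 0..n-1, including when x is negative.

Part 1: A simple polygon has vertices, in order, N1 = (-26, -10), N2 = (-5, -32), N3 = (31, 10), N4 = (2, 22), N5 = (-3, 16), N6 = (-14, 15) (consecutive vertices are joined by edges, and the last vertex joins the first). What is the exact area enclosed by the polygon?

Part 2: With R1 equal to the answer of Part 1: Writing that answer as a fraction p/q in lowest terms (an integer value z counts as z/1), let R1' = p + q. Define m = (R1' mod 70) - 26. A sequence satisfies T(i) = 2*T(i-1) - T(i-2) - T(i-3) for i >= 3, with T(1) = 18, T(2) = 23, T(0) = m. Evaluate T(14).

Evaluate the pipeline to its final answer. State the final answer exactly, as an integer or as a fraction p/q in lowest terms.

Part 1: cross terms: (-26*-32 - -5*-10)=782, (-5*10 - 31*-32)=942, (31*22 - 2*10)=662, (2*16 - -3*22)=98, (-3*15 - -14*16)=179, (-14*-10 - -26*15)=530; twice the area = |3193| = 3193; area = 3193/2; answer 3193/2
Part 2: R1 = 3193/2; threaded value p + q = 3195; m = 19; T(3) = 2*(23) - 1*(18) - 1*(19) = 9; iterating: T(3)=9, T(4)=-23, T(5)=-78, T(6)=-142, T(7)=-183, T(8)=-146, T(9)=33, T(10)=395, T(11)=903, T(12)=1378, T(13)=1458, T(14)=635; answer 635

635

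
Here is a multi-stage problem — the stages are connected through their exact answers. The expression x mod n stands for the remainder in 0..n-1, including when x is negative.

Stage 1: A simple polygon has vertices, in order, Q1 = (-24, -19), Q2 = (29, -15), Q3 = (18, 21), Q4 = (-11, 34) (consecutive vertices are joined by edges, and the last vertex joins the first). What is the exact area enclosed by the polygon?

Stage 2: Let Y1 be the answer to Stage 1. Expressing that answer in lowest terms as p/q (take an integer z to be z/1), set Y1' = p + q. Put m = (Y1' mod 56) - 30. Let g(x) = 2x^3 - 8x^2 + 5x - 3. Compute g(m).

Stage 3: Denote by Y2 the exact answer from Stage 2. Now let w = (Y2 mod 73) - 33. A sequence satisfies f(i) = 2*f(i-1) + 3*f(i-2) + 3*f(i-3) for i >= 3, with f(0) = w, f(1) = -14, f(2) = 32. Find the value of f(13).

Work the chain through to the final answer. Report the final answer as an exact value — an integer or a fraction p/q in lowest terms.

Stage 1: cross terms: (-24*-15 - 29*-19)=911, (29*21 - 18*-15)=879, (18*34 - -11*21)=843, (-11*-19 - -24*34)=1025; twice the area = |3658| = 3658; area = 1829; answer 1829
Stage 2: Y1 = 1829; threaded value p + q = 1830; m = 8; 2*(8)^3 - 8*(8)^2 + 5*(8)^1 - 3 = (1024) + (-512) + (40) + (-3) = 549; answer 549
Stage 3: Y2 = 549; w = 5; f(3) = 2*(32) + 3*(-14) + 3*(5) = 37; iterating: f(3)=37, f(4)=128, f(5)=463, f(6)=1421, f(7)=4615, f(8)=14882, f(9)=47872, f(10)=154235, f(11)=496732, f(12)=1599785, f(13)=5152471; answer 5152471

5152471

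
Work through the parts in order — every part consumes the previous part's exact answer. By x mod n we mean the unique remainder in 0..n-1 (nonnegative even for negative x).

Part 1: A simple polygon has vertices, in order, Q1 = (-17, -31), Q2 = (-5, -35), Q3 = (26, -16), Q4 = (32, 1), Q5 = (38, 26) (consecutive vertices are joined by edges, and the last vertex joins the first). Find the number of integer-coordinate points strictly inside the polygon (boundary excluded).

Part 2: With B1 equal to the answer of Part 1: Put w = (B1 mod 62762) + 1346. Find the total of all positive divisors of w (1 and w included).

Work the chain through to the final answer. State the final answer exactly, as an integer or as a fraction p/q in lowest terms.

4480

Part 1: cross terms: (-17*-35 - -5*-31)=440, (-5*-16 - 26*-35)=990, (26*1 - 32*-16)=538, (32*26 - 38*1)=794, (38*-31 - -17*26)=-736; twice the area = |2026| = 2026; area = 1013; boundary points = 4 + 1 + 1 + 1 + 1 = 8; strictly interior points = area - boundary/2 + 1 = 1010; answer 1010
Part 2: B1 = 1010; w = 2356; 2356 = 2^2 * 19 * 31; sigma = (1 + 2 + 4) * (1 + 19) * (1 + 31) = 7 * 20 * 32 = 4480; answer 4480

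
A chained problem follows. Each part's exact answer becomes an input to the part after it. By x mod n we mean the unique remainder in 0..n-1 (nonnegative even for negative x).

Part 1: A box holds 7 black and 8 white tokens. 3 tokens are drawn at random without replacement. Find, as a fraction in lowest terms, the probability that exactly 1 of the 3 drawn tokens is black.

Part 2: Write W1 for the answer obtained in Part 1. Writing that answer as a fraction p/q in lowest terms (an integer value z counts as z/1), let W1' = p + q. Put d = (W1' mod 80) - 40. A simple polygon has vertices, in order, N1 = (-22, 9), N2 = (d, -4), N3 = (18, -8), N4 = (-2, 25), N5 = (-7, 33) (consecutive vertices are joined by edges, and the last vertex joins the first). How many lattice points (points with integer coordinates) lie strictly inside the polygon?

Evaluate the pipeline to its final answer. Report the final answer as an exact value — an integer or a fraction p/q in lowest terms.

Part 1: total draws C(15,3) = 455; favorable C(7,1)*C(8,2) = 196; P = 28/65; answer 28/65
Part 2: W1 = 28/65; threaded value p + q = 93; d = -27; cross terms: (-22*-4 - -27*9)=331, (-27*-8 - 18*-4)=288, (18*25 - -2*-8)=434, (-2*33 - -7*25)=109, (-7*9 - -22*33)=663; twice the area = |1825| = 1825; area = 1825/2; boundary points = 1 + 1 + 1 + 1 + 3 = 7; strictly interior points = area - boundary/2 + 1 = 910; answer 910

910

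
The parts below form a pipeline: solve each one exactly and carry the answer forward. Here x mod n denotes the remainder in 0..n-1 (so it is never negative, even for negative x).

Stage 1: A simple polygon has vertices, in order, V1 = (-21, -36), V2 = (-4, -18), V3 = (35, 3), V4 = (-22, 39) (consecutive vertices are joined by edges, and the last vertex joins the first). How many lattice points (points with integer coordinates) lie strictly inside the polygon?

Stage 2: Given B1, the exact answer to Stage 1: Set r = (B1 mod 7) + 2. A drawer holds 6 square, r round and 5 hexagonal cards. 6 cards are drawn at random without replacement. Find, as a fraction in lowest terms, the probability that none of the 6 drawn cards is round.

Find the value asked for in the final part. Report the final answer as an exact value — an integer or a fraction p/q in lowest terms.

Stage 1: cross terms: (-21*-18 - -4*-36)=234, (-4*3 - 35*-18)=618, (35*39 - -22*3)=1431, (-22*-36 - -21*39)=1611; twice the area = |3894| = 3894; area = 1947; boundary points = 1 + 3 + 3 + 1 = 8; strictly interior points = area - boundary/2 + 1 = 1944; answer 1944
Stage 2: B1 = 1944; r = 7; total draws C(18,6) = 18564; favorable C(11,6) = 462; P = 11/442; answer 11/442

11/442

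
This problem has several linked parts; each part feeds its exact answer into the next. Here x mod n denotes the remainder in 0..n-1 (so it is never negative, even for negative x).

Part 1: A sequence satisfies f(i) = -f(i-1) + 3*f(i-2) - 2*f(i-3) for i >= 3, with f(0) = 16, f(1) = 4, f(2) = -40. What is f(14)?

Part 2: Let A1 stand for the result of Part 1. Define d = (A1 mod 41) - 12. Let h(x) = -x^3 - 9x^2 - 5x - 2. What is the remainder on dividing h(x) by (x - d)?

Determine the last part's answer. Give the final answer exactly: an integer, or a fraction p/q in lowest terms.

-1130

Part 1: f(3) = -1*(-40) + 3*(4) - 2*(16) = 20; iterating: f(3)=20, f(4)=-148, f(5)=288, f(6)=-772, f(7)=1932, f(8)=-4824, f(9)=12164, f(10)=-30500, f(11)=76640, f(12)=-192468, f(13)=483388, f(14)=-1214072; answer -1214072
Part 2: A1 = -1214072; d = 8; remainder = value at the root: -1*(8)^3 - 9*(8)^2 - 5*(8)^1 - 2 = (-512) + (-576) + (-40) + (-2) = -1130; answer -1130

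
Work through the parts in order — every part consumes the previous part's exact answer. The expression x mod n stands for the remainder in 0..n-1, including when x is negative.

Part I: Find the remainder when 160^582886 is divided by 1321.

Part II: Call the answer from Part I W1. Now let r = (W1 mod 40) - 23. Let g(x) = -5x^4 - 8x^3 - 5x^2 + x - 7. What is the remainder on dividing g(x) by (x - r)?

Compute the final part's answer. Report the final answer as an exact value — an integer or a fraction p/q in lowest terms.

Part I: squarings mod 1321: 160^1=160, 160^2=501, 160^4=11, 160^8=121, 160^16=110, 160^32=211, 160^64=928, 160^128=1213, 160^256=1096, 160^512=427, 160^1024=31, 160^2048=961, 160^4096=142, 160^8192=349, 160^16384=269, 160^32768=1027, 160^65536=571, 160^131072=1075, 160^262144=1071, 160^524288=413; 160^582886 = 160^2 * 160^4 * 160^32 * 160^64 * 160^128 * 160^1024 * 160^8192 * 160^16384 * 160^32768 * 160^524288 = 93 (mod 1321); answer 93
Part II: W1 = 93; r = -10; remainder = value at the root: -5*(-10)^4 - 8*(-10)^3 - 5*(-10)^2 + 1*(-10)^1 - 7 = (-50000) + (8000) + (-500) + (-10) + (-7) = -42517; answer -42517

-42517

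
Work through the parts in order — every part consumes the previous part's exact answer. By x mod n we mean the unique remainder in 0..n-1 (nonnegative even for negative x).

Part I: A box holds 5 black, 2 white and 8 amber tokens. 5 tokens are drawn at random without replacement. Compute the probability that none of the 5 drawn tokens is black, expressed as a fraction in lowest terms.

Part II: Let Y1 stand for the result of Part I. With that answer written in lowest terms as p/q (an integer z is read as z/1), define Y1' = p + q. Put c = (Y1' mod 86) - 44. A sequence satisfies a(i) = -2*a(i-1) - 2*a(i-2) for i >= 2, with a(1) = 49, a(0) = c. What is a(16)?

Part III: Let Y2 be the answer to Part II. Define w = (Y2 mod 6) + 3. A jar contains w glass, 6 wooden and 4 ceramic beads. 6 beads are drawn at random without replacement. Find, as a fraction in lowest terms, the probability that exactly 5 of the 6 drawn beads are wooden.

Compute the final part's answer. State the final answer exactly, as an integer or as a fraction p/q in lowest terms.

Part I: total draws C(15,5) = 3003; favorable C(10,5) = 252; P = 12/143; answer 12/143
Part II: Y1 = 12/143; threaded value p + q = 155; c = 25; a(2) = -2*(49) - 2*(25) = -148; iterating: a(2)=-148, a(3)=198, a(4)=-100, a(5)=-196, a(6)=592, a(7)=-792, a(8)=400, a(9)=784, a(10)=-2368, a(11)=3168, a(12)=-1600, a(13)=-3136, a(14)=9472, a(15)=-12672, a(16)=6400; answer 6400
Part III: Y2 = 6400; w = 7; total draws C(17,6) = 12376; favorable C(6,5)*C(11,1) = 66; P = 33/6188; answer 33/6188

33/6188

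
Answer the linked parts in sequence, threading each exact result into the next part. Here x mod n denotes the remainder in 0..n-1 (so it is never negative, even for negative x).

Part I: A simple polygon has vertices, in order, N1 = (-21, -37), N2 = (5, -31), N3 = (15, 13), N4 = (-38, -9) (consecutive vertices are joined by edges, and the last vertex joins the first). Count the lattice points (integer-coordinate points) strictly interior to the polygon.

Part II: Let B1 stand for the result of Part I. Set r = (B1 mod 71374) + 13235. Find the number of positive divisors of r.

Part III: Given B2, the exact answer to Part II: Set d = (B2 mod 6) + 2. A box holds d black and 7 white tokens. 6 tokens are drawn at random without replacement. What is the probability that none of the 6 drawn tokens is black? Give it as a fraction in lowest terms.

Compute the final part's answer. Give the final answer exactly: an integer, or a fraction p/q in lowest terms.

7/1716

Part I: cross terms: (-21*-31 - 5*-37)=836, (5*13 - 15*-31)=530, (15*-9 - -38*13)=359, (-38*-37 - -21*-9)=1217; twice the area = |2942| = 2942; area = 1471; boundary points = 2 + 2 + 1 + 1 = 6; strictly interior points = area - boundary/2 + 1 = 1469; answer 1469
Part II: B1 = 1469; r = 14704; 14704 = 2^4 * 919; number of divisors = (4+1) * (1+1) = 10; answer 10
Part III: B2 = 10; d = 6; total draws C(13,6) = 1716; favorable C(7,6) = 7; P = 7/1716; answer 7/1716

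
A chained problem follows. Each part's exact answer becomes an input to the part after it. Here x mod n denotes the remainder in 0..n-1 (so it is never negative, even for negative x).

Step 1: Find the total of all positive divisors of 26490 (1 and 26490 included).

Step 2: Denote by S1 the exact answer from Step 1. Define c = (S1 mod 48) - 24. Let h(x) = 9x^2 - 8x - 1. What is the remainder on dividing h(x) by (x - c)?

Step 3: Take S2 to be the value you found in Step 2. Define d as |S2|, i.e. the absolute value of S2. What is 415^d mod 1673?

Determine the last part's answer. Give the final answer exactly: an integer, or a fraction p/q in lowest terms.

879

Step 1: 26490 = 2 * 3 * 5 * 883; sigma = (1 + 2) * (1 + 3) * (1 + 5) * (1 + 883) = 3 * 4 * 6 * 884 = 63648; answer 63648
Step 2: S1 = 63648; c = -24; remainder = value at the root: 9*(-24)^2 - 8*(-24)^1 - 1 = (5184) + (192) + (-1) = 5375; answer 5375
Step 3: S2 = 5375; d = 5375; squarings mod 1673: 415^1=415, 415^2=1579, 415^4=471, 415^8=1005, 415^16=1206, 415^32=599, 415^64=779, 415^128=1215, 415^256=639, 415^512=109, 415^1024=170, 415^2048=459, 415^4096=1556; 415^5375 = 415^1 * 415^2 * 415^4 * 415^8 * 415^16 * 415^32 * 415^64 * 415^128 * 415^1024 * 415^4096 = 879 (mod 1673); answer 879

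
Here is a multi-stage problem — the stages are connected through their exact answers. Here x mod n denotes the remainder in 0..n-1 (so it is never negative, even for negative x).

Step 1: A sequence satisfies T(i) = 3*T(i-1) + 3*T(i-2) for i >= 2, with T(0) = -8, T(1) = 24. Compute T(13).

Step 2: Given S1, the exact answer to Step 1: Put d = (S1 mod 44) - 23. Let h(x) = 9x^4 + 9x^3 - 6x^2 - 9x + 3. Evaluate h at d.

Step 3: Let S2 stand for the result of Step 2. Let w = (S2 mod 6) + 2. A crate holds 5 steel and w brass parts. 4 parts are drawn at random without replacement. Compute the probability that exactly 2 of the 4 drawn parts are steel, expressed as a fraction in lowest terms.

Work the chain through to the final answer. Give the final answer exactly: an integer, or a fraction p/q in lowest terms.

Step 1: T(2) = 3*(24) + 3*(-8) = 48; iterating: T(2)=48, T(3)=216, T(4)=792, T(5)=3024, T(6)=11448, T(7)=43416, T(8)=164592, T(9)=624024, T(10)=2365848, T(11)=8969616, T(12)=34006392, T(13)=128928024; answer 128928024
Step 2: S1 = 128928024; d = -7; 9*(-7)^4 + 9*(-7)^3 - 6*(-7)^2 - 9*(-7)^1 + 3 = (21609) + (-3087) + (-294) + (63) + (3) = 18294; answer 18294
Step 3: S2 = 18294; w = 2; total draws C(7,4) = 35; favorable C(5,2)*C(2,2) = 10; P = 2/7; answer 2/7

2/7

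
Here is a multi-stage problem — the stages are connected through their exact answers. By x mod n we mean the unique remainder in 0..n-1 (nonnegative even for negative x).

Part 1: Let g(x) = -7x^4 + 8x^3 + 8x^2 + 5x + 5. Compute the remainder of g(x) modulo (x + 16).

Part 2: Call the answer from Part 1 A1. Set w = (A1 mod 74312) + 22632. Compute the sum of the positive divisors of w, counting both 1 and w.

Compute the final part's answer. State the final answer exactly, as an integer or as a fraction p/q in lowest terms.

53270

Part 1: remainder = value at the root: -7*(-16)^4 + 8*(-16)^3 + 8*(-16)^2 + 5*(-16)^1 + 5 = (-458752) + (-32768) + (2048) + (-80) + (5) = -489547; answer -489547
Part 2: A1 = -489547; w = 53269; 53269 is prime, so its only divisors are 1 and 53269; sigma = 1 + 53269 = 53270; answer 53270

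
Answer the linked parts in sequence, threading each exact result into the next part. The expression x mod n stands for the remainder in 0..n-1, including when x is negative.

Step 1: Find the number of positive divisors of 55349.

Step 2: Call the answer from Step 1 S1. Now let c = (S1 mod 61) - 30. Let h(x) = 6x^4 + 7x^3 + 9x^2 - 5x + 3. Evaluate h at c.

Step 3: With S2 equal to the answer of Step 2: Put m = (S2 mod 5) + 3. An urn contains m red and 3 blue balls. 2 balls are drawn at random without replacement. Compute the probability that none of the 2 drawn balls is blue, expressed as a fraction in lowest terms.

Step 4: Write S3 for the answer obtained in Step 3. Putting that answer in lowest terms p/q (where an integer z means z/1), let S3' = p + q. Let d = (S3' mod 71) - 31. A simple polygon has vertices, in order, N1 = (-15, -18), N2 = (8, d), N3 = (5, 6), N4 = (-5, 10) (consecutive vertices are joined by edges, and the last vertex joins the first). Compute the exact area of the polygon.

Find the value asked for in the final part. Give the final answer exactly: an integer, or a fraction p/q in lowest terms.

476

Step 1: 55349 = 7 * 7907; number of divisors = (1+1) * (1+1) = 4; answer 4
Step 2: S1 = 4; c = -26; 6*(-26)^4 + 7*(-26)^3 + 9*(-26)^2 - 5*(-26)^1 + 3 = (2741856) + (-123032) + (6084) + (130) + (3) = 2625041; answer 2625041
Step 3: S2 = 2625041; m = 4; total draws C(7,2) = 21; favorable C(4,2) = 6; P = 2/7; answer 2/7
Step 4: S3 = 2/7; threaded value p + q = 9; d = -22; cross terms: (-15*-22 - 8*-18)=474, (8*6 - 5*-22)=158, (5*10 - -5*6)=80, (-5*-18 - -15*10)=240; twice the area = |952| = 952; area = 476; answer 476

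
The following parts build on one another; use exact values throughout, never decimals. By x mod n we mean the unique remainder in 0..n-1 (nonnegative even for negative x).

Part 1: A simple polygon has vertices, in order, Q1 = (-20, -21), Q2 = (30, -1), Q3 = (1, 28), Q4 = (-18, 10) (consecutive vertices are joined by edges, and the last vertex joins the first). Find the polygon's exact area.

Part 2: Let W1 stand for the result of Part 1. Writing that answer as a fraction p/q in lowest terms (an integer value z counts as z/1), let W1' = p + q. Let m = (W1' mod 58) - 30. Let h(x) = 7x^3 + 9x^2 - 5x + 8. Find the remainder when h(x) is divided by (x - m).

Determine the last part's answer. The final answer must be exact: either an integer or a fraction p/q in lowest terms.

Part 1: cross terms: (-20*-1 - 30*-21)=650, (30*28 - 1*-1)=841, (1*10 - -18*28)=514, (-18*-21 - -20*10)=578; twice the area = |2583| = 2583; area = 2583/2; answer 2583/2
Part 2: W1 = 2583/2; threaded value p + q = 2585; m = 3; remainder = value at the root: 7*(3)^3 + 9*(3)^2 - 5*(3)^1 + 8 = (189) + (81) + (-15) + (8) = 263; answer 263

263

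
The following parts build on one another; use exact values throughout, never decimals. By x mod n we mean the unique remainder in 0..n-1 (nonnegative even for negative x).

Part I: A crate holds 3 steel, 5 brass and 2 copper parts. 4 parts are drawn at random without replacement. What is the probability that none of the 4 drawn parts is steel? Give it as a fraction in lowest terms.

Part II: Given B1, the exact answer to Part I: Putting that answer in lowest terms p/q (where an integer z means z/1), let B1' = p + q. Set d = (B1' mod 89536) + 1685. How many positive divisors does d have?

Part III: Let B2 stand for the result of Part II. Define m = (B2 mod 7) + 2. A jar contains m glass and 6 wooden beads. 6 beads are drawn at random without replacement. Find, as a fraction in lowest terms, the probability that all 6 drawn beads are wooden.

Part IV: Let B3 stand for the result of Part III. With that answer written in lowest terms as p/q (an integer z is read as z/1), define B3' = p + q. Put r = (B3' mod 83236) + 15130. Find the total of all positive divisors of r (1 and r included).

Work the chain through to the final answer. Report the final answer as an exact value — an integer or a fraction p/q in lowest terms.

21960

Part I: total draws C(10,4) = 210; favorable C(7,4) = 35; P = 1/6; answer 1/6
Part II: B1 = 1/6; threaded value p + q = 7; d = 1692; 1692 = 2^2 * 3^2 * 47; number of divisors = (2+1) * (2+1) * (1+1) = 18; answer 18
Part III: B2 = 18; m = 6; total draws C(12,6) = 924; favorable C(6,6) = 1; P = 1/924; answer 1/924
Part IV: B3 = 1/924; threaded value p + q = 925; r = 16055; 16055 = 5 * 13^2 * 19; sigma = (1 + 5) * (1 + 13 + 169) * (1 + 19) = 6 * 183 * 20 = 21960; answer 21960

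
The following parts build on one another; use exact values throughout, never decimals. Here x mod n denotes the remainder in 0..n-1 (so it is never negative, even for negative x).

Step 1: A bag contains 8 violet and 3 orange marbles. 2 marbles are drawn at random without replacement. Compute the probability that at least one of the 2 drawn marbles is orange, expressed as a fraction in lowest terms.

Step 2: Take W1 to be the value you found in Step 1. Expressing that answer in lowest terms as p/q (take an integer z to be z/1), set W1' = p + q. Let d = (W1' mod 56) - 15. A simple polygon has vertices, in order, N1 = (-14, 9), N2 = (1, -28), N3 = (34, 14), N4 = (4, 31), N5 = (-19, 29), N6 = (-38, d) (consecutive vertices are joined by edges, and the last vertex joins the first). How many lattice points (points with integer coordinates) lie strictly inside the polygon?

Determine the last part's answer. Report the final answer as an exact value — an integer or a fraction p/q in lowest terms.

Step 1: total draws C(11,2) = 55; complement C(8,2) = 28; favorable 55 - 28 = 27; P = 27/55; answer 27/55
Step 2: W1 = 27/55; threaded value p + q = 82; d = 11; cross terms: (-14*-28 - 1*9)=383, (1*14 - 34*-28)=966, (34*31 - 4*14)=998, (4*29 - -19*31)=705, (-19*11 - -38*29)=893, (-38*9 - -14*11)=-188; twice the area = |3757| = 3757; area = 3757/2; boundary points = 1 + 3 + 1 + 1 + 1 + 2 = 9; strictly interior points = area - boundary/2 + 1 = 1875; answer 1875

1875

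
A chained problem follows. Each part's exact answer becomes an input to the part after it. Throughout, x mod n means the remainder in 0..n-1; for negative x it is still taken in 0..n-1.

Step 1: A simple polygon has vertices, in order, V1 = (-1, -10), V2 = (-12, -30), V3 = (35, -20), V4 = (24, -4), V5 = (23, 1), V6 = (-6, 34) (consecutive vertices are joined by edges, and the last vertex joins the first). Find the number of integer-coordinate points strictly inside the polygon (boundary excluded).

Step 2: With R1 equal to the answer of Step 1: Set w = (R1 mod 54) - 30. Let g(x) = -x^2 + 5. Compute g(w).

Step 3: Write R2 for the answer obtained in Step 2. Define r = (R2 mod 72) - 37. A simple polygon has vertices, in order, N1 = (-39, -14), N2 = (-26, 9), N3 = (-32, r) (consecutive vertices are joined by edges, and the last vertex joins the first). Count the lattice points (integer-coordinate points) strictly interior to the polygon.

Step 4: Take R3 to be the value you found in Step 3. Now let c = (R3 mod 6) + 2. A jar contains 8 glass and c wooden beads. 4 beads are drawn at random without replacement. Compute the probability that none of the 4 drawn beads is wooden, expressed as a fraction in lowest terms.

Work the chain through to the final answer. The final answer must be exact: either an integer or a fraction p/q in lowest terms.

14/143

Step 1: cross terms: (-1*-30 - -12*-10)=-90, (-12*-20 - 35*-30)=1290, (35*-4 - 24*-20)=340, (24*1 - 23*-4)=116, (23*34 - -6*1)=788, (-6*-10 - -1*34)=94; twice the area = |2538| = 2538; area = 1269; boundary points = 1 + 1 + 1 + 1 + 1 + 1 = 6; strictly interior points = area - boundary/2 + 1 = 1267; answer 1267
Step 2: R1 = 1267; w = -5; -1*(-5)^2 + 5 = (-25) + (5) = -20; answer -20
Step 3: R2 = -20; r = 15; cross terms: (-39*9 - -26*-14)=-715, (-26*15 - -32*9)=-102, (-32*-14 - -39*15)=1033; twice the area = |216| = 216; area = 108; boundary points = 1 + 6 + 1 = 8; strictly interior points = area - boundary/2 + 1 = 105; answer 105
Step 4: R3 = 105; c = 5; total draws C(13,4) = 715; favorable C(8,4) = 70; P = 14/143; answer 14/143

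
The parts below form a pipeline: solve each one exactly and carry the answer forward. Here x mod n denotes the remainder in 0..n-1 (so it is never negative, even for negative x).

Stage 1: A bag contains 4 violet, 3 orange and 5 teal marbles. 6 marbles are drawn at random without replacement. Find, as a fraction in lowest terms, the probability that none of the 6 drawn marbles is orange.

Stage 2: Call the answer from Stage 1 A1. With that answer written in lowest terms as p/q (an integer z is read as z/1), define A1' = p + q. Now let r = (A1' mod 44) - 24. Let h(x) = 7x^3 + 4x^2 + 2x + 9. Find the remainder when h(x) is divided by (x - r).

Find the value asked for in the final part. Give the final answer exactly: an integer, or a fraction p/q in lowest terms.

Stage 1: total draws C(12,6) = 924; favorable C(9,6) = 84; P = 1/11; answer 1/11
Stage 2: A1 = 1/11; threaded value p + q = 12; r = -12; remainder = value at the root: 7*(-12)^3 + 4*(-12)^2 + 2*(-12)^1 + 9 = (-12096) + (576) + (-24) + (9) = -11535; answer -11535

-11535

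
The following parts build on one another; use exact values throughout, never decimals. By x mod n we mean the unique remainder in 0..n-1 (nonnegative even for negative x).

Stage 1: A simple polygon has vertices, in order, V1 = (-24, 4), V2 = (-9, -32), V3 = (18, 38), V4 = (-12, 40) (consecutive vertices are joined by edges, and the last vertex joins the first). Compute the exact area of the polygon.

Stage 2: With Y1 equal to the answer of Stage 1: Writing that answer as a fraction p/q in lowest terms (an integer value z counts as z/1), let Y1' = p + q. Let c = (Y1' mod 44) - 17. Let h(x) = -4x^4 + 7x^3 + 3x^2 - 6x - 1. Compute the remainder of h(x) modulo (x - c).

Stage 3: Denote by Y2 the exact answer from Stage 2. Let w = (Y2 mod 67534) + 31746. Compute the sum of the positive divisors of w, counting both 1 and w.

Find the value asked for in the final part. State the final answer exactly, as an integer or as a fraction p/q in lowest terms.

Stage 1: cross terms: (-24*-32 - -9*4)=804, (-9*38 - 18*-32)=234, (18*40 - -12*38)=1176, (-12*4 - -24*40)=912; twice the area = |3126| = 3126; area = 1563; answer 1563
Stage 2: Y1 = 1563; threaded value p + q = 1564; c = 7; remainder = value at the root: -4*(7)^4 + 7*(7)^3 + 3*(7)^2 - 6*(7)^1 - 1 = (-9604) + (2401) + (147) + (-42) + (-1) = -7099; answer -7099
Stage 3: Y2 = -7099; w = 92181; 92181 = 3 * 30727; sigma = (1 + 3) * (1 + 30727) = 4 * 30728 = 122912; answer 122912

122912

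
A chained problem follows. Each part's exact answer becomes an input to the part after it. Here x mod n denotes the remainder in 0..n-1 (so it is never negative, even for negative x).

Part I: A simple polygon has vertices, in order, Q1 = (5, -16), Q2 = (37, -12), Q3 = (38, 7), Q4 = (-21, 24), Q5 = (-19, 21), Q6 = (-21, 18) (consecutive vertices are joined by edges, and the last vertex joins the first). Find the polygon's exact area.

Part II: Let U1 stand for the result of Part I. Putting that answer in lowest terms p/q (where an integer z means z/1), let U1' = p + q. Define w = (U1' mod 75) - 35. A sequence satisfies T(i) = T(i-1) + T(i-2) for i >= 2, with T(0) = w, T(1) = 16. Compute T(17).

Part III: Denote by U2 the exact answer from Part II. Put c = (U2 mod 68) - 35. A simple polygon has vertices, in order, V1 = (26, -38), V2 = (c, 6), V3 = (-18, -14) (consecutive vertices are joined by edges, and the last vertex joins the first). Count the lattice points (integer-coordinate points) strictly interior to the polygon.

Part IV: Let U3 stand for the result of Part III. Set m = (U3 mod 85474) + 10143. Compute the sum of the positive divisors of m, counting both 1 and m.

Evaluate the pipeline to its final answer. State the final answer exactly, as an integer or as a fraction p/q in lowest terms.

Part I: cross terms: (5*-12 - 37*-16)=532, (37*7 - 38*-12)=715, (38*24 - -21*7)=1059, (-21*21 - -19*24)=15, (-19*18 - -21*21)=99, (-21*-16 - 5*18)=246; twice the area = |2666| = 2666; area = 1333; answer 1333
Part II: U1 = 1333; threaded value p + q = 1334; w = 24; T(2) = 1*(16) + 1*(24) = 40; iterating: T(2)=40, T(3)=56, T(4)=96, T(5)=152, T(6)=248, T(7)=400, T(8)=648, T(9)=1048, T(10)=1696, T(11)=2744, T(12)=4440, T(13)=7184, T(14)=11624, T(15)=18808, T(16)=30432, T(17)=49240; answer 49240
Part III: U2 = 49240; c = -27; cross terms: (26*6 - -27*-38)=-870, (-27*-14 - -18*6)=486, (-18*-38 - 26*-14)=1048; twice the area = |664| = 664; area = 332; boundary points = 1 + 1 + 4 = 6; strictly interior points = area - boundary/2 + 1 = 330; answer 330
Part IV: U3 = 330; m = 10473; 10473 = 3 * 3491; sigma = (1 + 3) * (1 + 3491) = 4 * 3492 = 13968; answer 13968

13968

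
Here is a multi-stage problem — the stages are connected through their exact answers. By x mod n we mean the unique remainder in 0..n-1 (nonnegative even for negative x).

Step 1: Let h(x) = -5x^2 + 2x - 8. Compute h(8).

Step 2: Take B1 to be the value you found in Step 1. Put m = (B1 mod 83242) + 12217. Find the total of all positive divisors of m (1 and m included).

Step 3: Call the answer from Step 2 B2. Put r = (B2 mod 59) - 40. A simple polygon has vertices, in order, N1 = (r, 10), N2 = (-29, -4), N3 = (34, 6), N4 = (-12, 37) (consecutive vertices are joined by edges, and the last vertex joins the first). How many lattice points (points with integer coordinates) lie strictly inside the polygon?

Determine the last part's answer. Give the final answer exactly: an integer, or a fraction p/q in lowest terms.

1119

Step 1: -5*(8)^2 + 2*(8)^1 - 8 = (-320) + (16) + (-8) = -312; answer -312
Step 2: B1 = -312; m = 95147; 95147 = 13^2 * 563; sigma = (1 + 13 + 169) * (1 + 563) = 183 * 564 = 103212; answer 103212
Step 3: B2 = 103212; r = -19; cross terms: (-19*-4 - -29*10)=366, (-29*6 - 34*-4)=-38, (34*37 - -12*6)=1330, (-12*10 - -19*37)=583; twice the area = |2241| = 2241; area = 2241/2; boundary points = 2 + 1 + 1 + 1 = 5; strictly interior points = area - boundary/2 + 1 = 1119; answer 1119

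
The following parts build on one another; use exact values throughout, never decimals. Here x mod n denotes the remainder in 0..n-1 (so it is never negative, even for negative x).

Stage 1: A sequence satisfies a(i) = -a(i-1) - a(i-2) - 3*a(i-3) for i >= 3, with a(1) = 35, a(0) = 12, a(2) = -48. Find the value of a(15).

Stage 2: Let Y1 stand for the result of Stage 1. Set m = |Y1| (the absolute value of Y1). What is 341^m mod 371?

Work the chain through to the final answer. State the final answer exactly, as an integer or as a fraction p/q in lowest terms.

348

Stage 1: a(3) = -1*(-48) - 1*(35) - 3*(12) = -23; iterating: a(3)=-23, a(4)=-34, a(5)=201, a(6)=-98, a(7)=-1, a(8)=-504, a(9)=799, a(10)=-292, a(11)=1005, a(12)=-3110, a(13)=2981, a(14)=-2886, a(15)=9235; answer 9235
Stage 2: Y1 = 9235; m = 9235; squarings mod 371: 341^1=341, 341^2=158, 341^4=107, 341^8=319, 341^16=107, 341^32=319, 341^64=107, 341^128=319, 341^256=107, 341^512=319, 341^1024=107, 341^2048=319, 341^4096=107, 341^8192=319; 341^9235 = 341^1 * 341^2 * 341^16 * 341^1024 * 341^8192 = 348 (mod 371); answer 348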